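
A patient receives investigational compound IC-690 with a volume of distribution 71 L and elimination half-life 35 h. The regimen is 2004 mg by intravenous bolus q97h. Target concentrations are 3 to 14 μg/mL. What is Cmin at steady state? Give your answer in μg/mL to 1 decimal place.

Over one 97-h interval, 97/35 ≈ 2.7714 half-lives elapse, leaving f ≈ 0.1465 of each dose.
Accumulation ratio R = 1/(1 − f) ≈ 1/0.8535 ≈ 1.1716.
Each bolus raises the concentration by D/Vd = 2004/71 ≈ 28.225 μg/mL.
Cmax,ss = C₀/(1 − f) ≈ 28.225/0.8535 ≈ 33.070 μg/mL.
One interval later, Cmin,ss = Cmax,ss·e^(−kτ) ≈ 33.070 × 0.1465 ≈ 4.845 μg/mL.
Trough 4.8 μg/mL vs MEC 3 μg/mL: adequate.

4.8 μg/mL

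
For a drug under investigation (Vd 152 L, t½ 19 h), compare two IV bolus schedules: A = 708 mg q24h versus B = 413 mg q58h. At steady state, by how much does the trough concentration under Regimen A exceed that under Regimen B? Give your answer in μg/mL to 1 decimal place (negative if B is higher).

3.0 μg/mL

Regimen A: f = (1/2)^(24/19) ≈ 0.4166; Cmin,ss = (708/152)·f/(1−f) ≈ 3.326 μg/mL.
Regimen B: f = (1/2)^(58/19) ≈ 0.1205; Cmin,ss = (413/152)·f/(1−f) ≈ 0.372 μg/mL.
Difference ≈ 3.326 − 0.372 ≈ 2.954 μg/mL.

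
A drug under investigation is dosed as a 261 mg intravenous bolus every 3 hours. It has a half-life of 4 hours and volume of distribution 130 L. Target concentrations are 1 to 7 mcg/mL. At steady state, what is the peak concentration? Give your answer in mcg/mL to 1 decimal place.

5.0 mcg/mL

τ/t½ = 3/4 ≈ 0.75, so fraction remaining f = (1/2)^(3/4) ≈ 0.5946.
At steady state, accumulation factor R = 1/(1 − e^(−kτ)) ≈ 2.4667.
Each bolus raises the concentration by D/Vd = 261/130 ≈ 2.008 mcg/mL.
Cmax,ss = C₀/(1 − f) ≈ 2.008/0.4054 ≈ 4.953 mcg/mL.
Peak 5.0 mcg/mL vs MTC 7 mcg/mL: below toxic threshold.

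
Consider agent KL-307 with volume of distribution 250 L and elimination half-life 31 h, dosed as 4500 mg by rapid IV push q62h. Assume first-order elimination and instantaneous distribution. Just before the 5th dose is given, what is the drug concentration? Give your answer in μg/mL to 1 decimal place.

6.0 μg/mL

f = (1/2)^(τ/t½) = (1/2)^(62/31) ≈ 0.2500.
C₀ = D/Vd = 4500/250 ≈ 18.000 μg/mL.
Before the 5th dose, 4 doses have been given. Superposition: Cmin = C₀·(f + f² + … + f^4).
≈ 18.000 × (0.2500 + 0.0625 + 0.0156 + 0.0039) ≈ 18.000 × 0.3320 ≈ 5.976 μg/mL.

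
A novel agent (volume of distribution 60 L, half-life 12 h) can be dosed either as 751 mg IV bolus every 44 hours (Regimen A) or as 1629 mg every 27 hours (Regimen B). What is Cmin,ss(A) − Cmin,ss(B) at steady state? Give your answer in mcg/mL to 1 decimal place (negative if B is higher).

Regimen A: f = (1/2)^(44/12) ≈ 0.0787; Cmin,ss = (751/60)·f/(1−f) ≈ 1.069 mcg/mL.
Regimen B: f = (1/2)^(27/12) ≈ 0.2102; Cmin,ss = (1629/60)·f/(1−f) ≈ 7.226 mcg/mL.
Difference ≈ 1.069 − 7.226 ≈ -6.157 mcg/mL.

-6.2 mcg/mL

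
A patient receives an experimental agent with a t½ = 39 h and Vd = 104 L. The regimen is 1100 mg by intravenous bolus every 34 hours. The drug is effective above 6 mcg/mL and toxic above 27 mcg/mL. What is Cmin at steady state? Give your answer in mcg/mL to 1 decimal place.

12.7 mcg/mL

τ/t½ = 34/39 ≈ 0.87179, so fraction remaining f = (1/2)^(34/39) ≈ 0.5465.
Each bolus raises the concentration by D/Vd = 1100/104 ≈ 10.577 mcg/mL.
Steady-state trough Cmin,ss = C₀·f/(1−f) ≈ 10.577 × 0.5465/0.4535 ≈ 12.746 mcg/mL.
Trough 12.7 mcg/mL vs MEC 6 mcg/mL: adequate.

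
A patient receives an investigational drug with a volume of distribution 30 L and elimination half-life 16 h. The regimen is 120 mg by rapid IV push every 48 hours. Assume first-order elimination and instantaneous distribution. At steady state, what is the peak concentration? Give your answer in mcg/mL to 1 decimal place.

The dosing interval is 3 half-lives, so f = 2^(−3) = 0.125.
At steady state, R = 1/(1 − 0.125) = 8/7.
Single-dose peak C₀ = D/Vd = 120/30 = 4 mcg/mL.
Steady-state peak Cmax,ss = C₀·R = 4 × 8/7 ≈ 4.571 mcg/mL.

4.6 mcg/mL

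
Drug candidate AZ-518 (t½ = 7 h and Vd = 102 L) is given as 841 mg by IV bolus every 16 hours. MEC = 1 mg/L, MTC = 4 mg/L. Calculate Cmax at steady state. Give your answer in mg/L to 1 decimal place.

10.4 mg/L

Over one 16-h interval, 16/7 ≈ 2.2857 half-lives elapse, leaving f ≈ 0.2051 of each dose.
At steady state, accumulation factor R = 1/(1 − e^(−kτ)) ≈ 1.2580.
Single-dose peak C₀ = D/Vd = 841/102 ≈ 8.245 mg/L.
Steady-state peak Cmax,ss = C₀·R ≈ 8.245 × 1.2580 ≈ 10.372 mg/L.
Peak 10.4 mg/L vs MTC 4 mg/L: exceeds toxic threshold.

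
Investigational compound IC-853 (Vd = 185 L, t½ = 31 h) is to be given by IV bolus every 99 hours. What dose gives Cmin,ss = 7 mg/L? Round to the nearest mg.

10552 mg

τ/t½ = 99/31 ≈ 3.1935, so f = (1/2)^(99/31) ≈ 0.109307.
Cmin,ss = (D/Vd)·f/(1−f), so D = Cmin,ss·Vd·(1−f)/f.
D = 7 × 185 × (1−f)/f ≈ 7 × 185 × 8.14854 ≈ 10552.36 mg.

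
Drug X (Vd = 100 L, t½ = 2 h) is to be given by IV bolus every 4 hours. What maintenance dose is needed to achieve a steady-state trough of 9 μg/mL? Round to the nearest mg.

2700 mg

τ/t½ = 4/2 ≈ 2, so f = (1/2)^(4/2) ≈ 0.250000.
Cmin,ss = (D/Vd)·f/(1−f), so D = Cmin,ss·Vd·(1−f)/f.
D = 9 × 100 × (1−f)/f ≈ 9 × 100 × 3.00000 ≈ 2700.00 mg.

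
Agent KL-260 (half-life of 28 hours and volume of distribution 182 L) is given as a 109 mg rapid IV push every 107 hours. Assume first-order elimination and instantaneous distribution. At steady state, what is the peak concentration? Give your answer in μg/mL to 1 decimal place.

k = ln2/t½ = ln2/28 ≈ 0.024755 h⁻¹; fraction remaining f = e^(−kτ) = e^(−0.024755×107) ≈ 0.0707.
At steady state, accumulation factor R = 1/(1 − e^(−kτ)) ≈ 1.0761.
Each bolus raises the concentration by D/Vd = 109/182 ≈ 0.599 μg/mL.
Steady-state peak Cmax,ss = C₀·R ≈ 0.599 × 1.0761 ≈ 0.645 μg/mL.

0.6 μg/mL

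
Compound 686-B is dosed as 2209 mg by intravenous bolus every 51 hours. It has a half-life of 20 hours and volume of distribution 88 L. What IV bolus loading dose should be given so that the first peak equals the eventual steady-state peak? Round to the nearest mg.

2664 mg

f = (1/2)^(51/20) ≈ 0.170755; accumulation ratio R = 1/(1−f) ≈ 1.20592.
Loading dose to hit Cmax,ss on first dose: D_load = D_maint·R ≈ 2209 × 1.20592 ≈ 2663.88 mg.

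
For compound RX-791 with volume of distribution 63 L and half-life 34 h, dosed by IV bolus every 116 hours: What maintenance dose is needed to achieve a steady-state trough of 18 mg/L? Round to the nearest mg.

τ/t½ = 116/34 ≈ 3.4118, so f = (1/2)^(116/34) ≈ 0.093963.
Cmin,ss = (D/Vd)·f/(1−f), so D = Cmin,ss·Vd·(1−f)/f.
D = 18 × 63 × (1−f)/f ≈ 18 × 63 × 9.64249 ≈ 10934.58 mg.

10935 mg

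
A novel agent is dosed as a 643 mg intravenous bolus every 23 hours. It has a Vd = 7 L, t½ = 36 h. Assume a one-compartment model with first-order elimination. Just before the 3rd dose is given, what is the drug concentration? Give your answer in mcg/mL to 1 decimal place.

f = (1/2)^(τ/t½) = (1/2)^(23/36) ≈ 0.6422.
C₀ = D/Vd = 643/7 ≈ 91.857 mcg/mL.
Before the 3rd dose, 2 doses have been given. Superposition: Cmin = C₀·(f + f²).
≈ 91.857 × (0.6422 + 0.4124) ≈ 91.857 × 1.0546 ≈ 96.872 mcg/mL.

96.9 mcg/mL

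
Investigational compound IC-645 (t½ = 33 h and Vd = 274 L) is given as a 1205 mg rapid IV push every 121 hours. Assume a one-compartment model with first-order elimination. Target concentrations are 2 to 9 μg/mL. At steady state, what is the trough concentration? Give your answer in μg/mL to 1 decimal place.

0.4 μg/mL

τ/t½ = 121/33 ≈ 3.6667, so fraction remaining f = (1/2)^(121/33) ≈ 0.0787.
At steady state, accumulation factor R = 1/(1 − e^(−kτ)) ≈ 1.0854.
Single-dose peak C₀ = D/Vd = 1205/274 ≈ 4.398 μg/mL.
Cmax,ss = C₀/(1 − f) ≈ 4.398/0.9213 ≈ 4.774 μg/mL.
One interval later, Cmin,ss = Cmax,ss·e^(−kτ) ≈ 4.774 × 0.0787 ≈ 0.376 μg/mL.
Trough 0.4 μg/mL vs MEC 2 μg/mL: subtherapeutic.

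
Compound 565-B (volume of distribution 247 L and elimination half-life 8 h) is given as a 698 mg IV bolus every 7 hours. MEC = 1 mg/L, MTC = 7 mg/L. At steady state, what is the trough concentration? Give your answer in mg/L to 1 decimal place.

3.4 mg/L

k = ln2/t½ = ln2/8 ≈ 0.086643 h⁻¹; fraction remaining f = e^(−kτ) = e^(−0.086643×7) ≈ 0.5453.
At steady state, accumulation factor R = 1/(1 − e^(−kτ)) ≈ 2.1993.
Each bolus raises the concentration by D/Vd = 698/247 ≈ 2.826 mg/L.
Cmax,ss = C₀/(1 − f) ≈ 2.826/0.4547 ≈ 6.215 mg/L.
Steady-state trough Cmin,ss = Cmax,ss·f ≈ 6.215 × 0.5453 ≈ 3.389 mg/L.
Trough 3.4 mg/L vs MEC 1 mg/L: adequate.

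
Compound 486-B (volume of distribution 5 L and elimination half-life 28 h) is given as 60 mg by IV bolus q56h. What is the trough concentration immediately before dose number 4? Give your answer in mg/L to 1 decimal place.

3.9 mg/L

f = (1/2)^(τ/t½) = (1/2)^(56/28) ≈ 0.2500.
C₀ = D/Vd = 60/5 ≈ 12.000 mg/L.
Before the 4th dose, 3 doses have been given. Superposition: Cmin = C₀·(f + f² + … + f^3).
≈ 12.000 × (0.2500 + 0.0625 + 0.0156) ≈ 12.000 × 0.3281 ≈ 3.937 mg/L.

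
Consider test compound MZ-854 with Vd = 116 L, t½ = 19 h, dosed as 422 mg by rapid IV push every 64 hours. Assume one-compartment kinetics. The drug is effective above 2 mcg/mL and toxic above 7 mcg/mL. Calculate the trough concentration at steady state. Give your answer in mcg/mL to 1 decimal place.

0.4 mcg/mL

k = ln2/t½ = ln2/19 ≈ 0.036481 h⁻¹; fraction remaining f = e^(−kτ) = e^(−0.036481×64) ≈ 0.0968.
Accumulation ratio R = 1/(1 − f) ≈ 1/0.9032 ≈ 1.1072.
Each bolus raises the concentration by D/Vd = 422/116 ≈ 3.638 mcg/mL.
Steady-state peak Cmax,ss = C₀·R ≈ 3.638 × 1.1072 ≈ 4.028 mcg/mL.
One interval later, Cmin,ss = Cmax,ss·e^(−kτ) ≈ 4.028 × 0.0968 ≈ 0.390 mcg/mL.
Trough 0.4 mcg/mL vs MEC 2 mcg/mL: subtherapeutic.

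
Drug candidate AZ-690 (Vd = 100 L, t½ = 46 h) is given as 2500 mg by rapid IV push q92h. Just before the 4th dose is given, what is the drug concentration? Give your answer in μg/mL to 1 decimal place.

8.2 μg/mL

f = (1/2)^(τ/t½) = (1/2)^(92/46) ≈ 0.2500.
C₀ = D/Vd = 2500/100 ≈ 25.000 μg/mL.
Before the 4th dose, 3 doses have been given. Superposition: Cmin = C₀·(f + f² + … + f^3).
≈ 25.000 × (0.2500 + 0.0625 + 0.0156) ≈ 25.000 × 0.3281 ≈ 8.203 μg/mL.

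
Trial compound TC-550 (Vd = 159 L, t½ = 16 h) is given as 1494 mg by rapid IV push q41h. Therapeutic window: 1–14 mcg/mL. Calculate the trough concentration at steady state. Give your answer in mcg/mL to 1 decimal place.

1.9 mcg/mL

Over one 41-h interval, 41/16 ≈ 2.5625 half-lives elapse, leaving f ≈ 0.1693 of each dose.
At steady state, accumulation factor R = 1/(1 − e^(−kτ)) ≈ 1.2038.
Each bolus raises the concentration by D/Vd = 1494/159 ≈ 9.396 mcg/mL.
Steady-state peak Cmax,ss = C₀·R ≈ 9.396 × 1.2038 ≈ 11.311 mcg/mL.
One interval later, Cmin,ss = Cmax,ss·e^(−kτ) ≈ 11.311 × 0.1693 ≈ 1.915 mcg/mL.
Trough 1.9 mcg/mL vs MEC 1 mcg/mL: adequate.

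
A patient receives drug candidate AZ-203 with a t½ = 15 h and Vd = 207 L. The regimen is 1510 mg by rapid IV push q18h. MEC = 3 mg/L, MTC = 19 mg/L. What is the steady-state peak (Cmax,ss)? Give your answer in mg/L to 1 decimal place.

12.9 mg/L

τ/t½ = 18/15 ≈ 1.2, so fraction remaining f = (1/2)^(18/15) ≈ 0.4353.
At steady state, accumulation factor R = 1/(1 − e^(−kτ)) ≈ 1.7709.
Each bolus raises the concentration by D/Vd = 1510/207 ≈ 7.295 mg/L.
Steady-state peak Cmax,ss = C₀·R ≈ 7.295 × 1.7709 ≈ 12.919 mg/L.
Peak 12.9 mg/L vs MTC 19 mg/L: below toxic threshold.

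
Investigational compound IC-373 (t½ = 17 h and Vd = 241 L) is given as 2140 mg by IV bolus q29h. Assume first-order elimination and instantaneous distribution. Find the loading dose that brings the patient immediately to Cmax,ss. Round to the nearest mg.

3086 mg

f = (1/2)^(29/17) ≈ 0.306534; accumulation ratio R = 1/(1−f) ≈ 1.44203.
Loading dose to hit Cmax,ss on first dose: D_load = D_maint·R ≈ 2140 × 1.44203 ≈ 3085.94 mg.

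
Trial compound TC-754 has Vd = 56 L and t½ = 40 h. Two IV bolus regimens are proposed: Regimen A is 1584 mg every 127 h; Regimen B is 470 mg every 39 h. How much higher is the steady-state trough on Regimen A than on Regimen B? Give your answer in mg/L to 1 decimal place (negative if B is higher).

-5.2 mg/L

Regimen A: f = (1/2)^(127/40) ≈ 0.1107; Cmin,ss = (1584/56)·f/(1−f) ≈ 3.521 mg/L.
Regimen B: f = (1/2)^(39/40) ≈ 0.5087; Cmin,ss = (470/56)·f/(1−f) ≈ 8.690 mg/L.
Difference ≈ 3.521 − 8.690 ≈ -5.169 mg/L.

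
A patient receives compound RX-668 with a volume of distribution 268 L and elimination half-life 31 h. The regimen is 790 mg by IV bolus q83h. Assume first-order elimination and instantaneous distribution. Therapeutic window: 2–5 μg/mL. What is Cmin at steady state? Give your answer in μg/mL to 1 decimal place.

0.5 μg/mL

τ/t½ = 83/31 ≈ 2.6774, so fraction remaining f = (1/2)^(83/31) ≈ 0.1563.
Accumulation ratio R = 1/(1 − f) ≈ 1/0.8437 ≈ 1.1853.
Single-dose peak C₀ = D/Vd = 790/268 ≈ 2.948 μg/mL.
Steady-state peak Cmax,ss = C₀·R ≈ 2.948 × 1.1853 ≈ 3.494 μg/mL.
One interval later, Cmin,ss = Cmax,ss·e^(−kτ) ≈ 3.494 × 0.1563 ≈ 0.546 μg/mL.
Trough 0.5 μg/mL vs MEC 2 μg/mL: subtherapeutic.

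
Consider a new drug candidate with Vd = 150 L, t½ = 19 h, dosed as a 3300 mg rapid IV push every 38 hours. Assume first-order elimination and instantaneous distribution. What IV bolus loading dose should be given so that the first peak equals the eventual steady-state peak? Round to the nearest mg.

f = (1/2)^(38/19) ≈ 0.250000; accumulation ratio R = 1/(1−f) ≈ 1.33333.
Loading dose to hit Cmax,ss on first dose: D_load = D_maint·R ≈ 3300 × 1.33333 ≈ 4399.99 mg.

4400 mg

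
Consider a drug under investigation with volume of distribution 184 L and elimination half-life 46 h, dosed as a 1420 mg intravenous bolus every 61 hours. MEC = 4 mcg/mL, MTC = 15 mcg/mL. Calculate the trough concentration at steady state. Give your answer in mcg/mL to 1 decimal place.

τ/t½ = 61/46 ≈ 1.3261, so fraction remaining f = (1/2)^(61/46) ≈ 0.3988.
Accumulation ratio R = 1/(1 − f) ≈ 1/0.6012 ≈ 1.6633.
Each bolus raises the concentration by D/Vd = 1420/184 ≈ 7.717 mcg/mL.
Steady-state peak Cmax,ss = C₀·R ≈ 7.717 × 1.6633 ≈ 12.836 mcg/mL.
Steady-state trough Cmin,ss = Cmax,ss·f ≈ 12.836 × 0.3988 ≈ 5.119 mcg/mL.
Trough 5.1 mcg/mL vs MEC 4 mcg/mL: adequate.

5.1 mcg/mL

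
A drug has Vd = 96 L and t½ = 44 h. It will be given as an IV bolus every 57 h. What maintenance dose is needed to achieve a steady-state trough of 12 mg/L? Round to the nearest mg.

τ/t½ = 57/44 ≈ 1.2955, so f = (1/2)^(57/44) ≈ 0.407408.
Cmin,ss = (D/Vd)·f/(1−f), so D = Cmin,ss·Vd·(1−f)/f.
D = 12 × 96 × (1−f)/f ≈ 12 × 96 × 1.45454 ≈ 1675.63 mg.

1676 mg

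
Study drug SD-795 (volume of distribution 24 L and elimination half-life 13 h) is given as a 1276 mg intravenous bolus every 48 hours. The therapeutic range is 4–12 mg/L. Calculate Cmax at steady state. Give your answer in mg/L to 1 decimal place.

57.6 mg/L

τ/t½ = 48/13 ≈ 3.6923, so fraction remaining f = (1/2)^(48/13) ≈ 0.0774.
Accumulation ratio R = 1/(1 − f) ≈ 1/0.9226 ≈ 1.0839.
Single-dose peak C₀ = D/Vd = 1276/24 ≈ 53.167 mg/L.
Cmax,ss = C₀/(1 − f) ≈ 53.167/0.9226 ≈ 57.627 mg/L.
Peak 57.6 mg/L vs MTC 12 mg/L: exceeds toxic threshold.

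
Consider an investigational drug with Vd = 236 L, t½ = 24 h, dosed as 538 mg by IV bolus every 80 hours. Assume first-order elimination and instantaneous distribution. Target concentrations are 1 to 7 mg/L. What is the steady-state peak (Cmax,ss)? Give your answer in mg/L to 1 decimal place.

2.5 mg/L

k = ln2/t½ = ln2/24 ≈ 0.028881 h⁻¹; fraction remaining f = e^(−kτ) = e^(−0.028881×80) ≈ 0.0992.
Accumulation ratio R = 1/(1 − f) ≈ 1/0.9008 ≈ 1.1101.
Each bolus raises the concentration by D/Vd = 538/236 ≈ 2.280 mg/L.
Steady-state peak Cmax,ss = C₀·R ≈ 2.280 × 1.1101 ≈ 2.531 mg/L.
Peak 2.5 mg/L vs MTC 7 mg/L: below toxic threshold.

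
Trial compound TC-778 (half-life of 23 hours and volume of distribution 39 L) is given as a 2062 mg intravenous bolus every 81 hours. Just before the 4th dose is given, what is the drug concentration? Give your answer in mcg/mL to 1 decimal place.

f = (1/2)^(τ/t½) = (1/2)^(81/23) ≈ 0.0871.
C₀ = D/Vd = 2062/39 ≈ 52.872 mcg/mL.
Before the 4th dose, 3 doses have been given. Superposition: Cmin = C₀·(f + f² + … + f^3).
≈ 52.872 × (0.0871 + 0.0076 + 0.0007) ≈ 52.872 × 0.0954 ≈ 5.044 mcg/mL.

5.0 mcg/mL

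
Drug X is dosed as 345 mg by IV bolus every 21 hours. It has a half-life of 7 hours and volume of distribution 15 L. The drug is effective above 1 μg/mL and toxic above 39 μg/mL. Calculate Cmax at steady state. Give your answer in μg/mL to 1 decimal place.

The dosing interval is 3 half-lives, so f = 2^(−3) = 0.125.
Accumulation ratio R = 1/(1 − f) = 1/0.875 = 8/7.
Single-dose peak C₀ = D/Vd = 345/15 = 23 μg/mL.
Steady-state peak Cmax,ss = C₀·R = 23 × 8/7 ≈ 26.286 μg/mL.
Peak 26.3 μg/mL vs MTC 39 μg/mL: below toxic threshold.

26.3 μg/mL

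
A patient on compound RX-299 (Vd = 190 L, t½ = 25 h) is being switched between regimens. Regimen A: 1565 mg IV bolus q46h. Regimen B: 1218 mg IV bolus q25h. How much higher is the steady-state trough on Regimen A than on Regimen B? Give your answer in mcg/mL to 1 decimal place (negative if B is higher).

Regimen A: f = (1/2)^(46/25) ≈ 0.2793; Cmin,ss = (1565/190)·f/(1−f) ≈ 3.192 mcg/mL.
Regimen B: f = (1/2)^(25/25) ≈ 0.5000; Cmin,ss = (1218/190)·f/(1−f) ≈ 6.411 mcg/mL.
Difference ≈ 3.192 − 6.411 ≈ -3.219 mcg/mL.

-3.2 mcg/mL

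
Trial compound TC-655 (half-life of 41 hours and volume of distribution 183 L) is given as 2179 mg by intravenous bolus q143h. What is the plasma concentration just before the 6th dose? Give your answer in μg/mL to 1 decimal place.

1.2 μg/mL

f = (1/2)^(τ/t½) = (1/2)^(143/41) ≈ 0.0891.
C₀ = D/Vd = 2179/183 ≈ 11.907 μg/mL.
Before the 6th dose, 5 doses have been given. Superposition: Cmin = C₀·(f + f² + … + f^5).
≈ 11.907 × (0.0891 + 0.0079 + 0.0007 + 0.0001 + 0.0000) ≈ 11.907 × 0.0978 ≈ 1.165 μg/mL.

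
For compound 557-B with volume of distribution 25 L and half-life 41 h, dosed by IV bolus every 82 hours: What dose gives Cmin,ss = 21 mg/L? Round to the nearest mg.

1575 mg

τ/t½ = 82/41 ≈ 2, so f = (1/2)^(82/41) ≈ 0.250000.
Cmin,ss = (D/Vd)·f/(1−f), so D = Cmin,ss·Vd·(1−f)/f.
D = 21 × 25 × (1−f)/f ≈ 21 × 25 × 3.00000 ≈ 1575.00 mg.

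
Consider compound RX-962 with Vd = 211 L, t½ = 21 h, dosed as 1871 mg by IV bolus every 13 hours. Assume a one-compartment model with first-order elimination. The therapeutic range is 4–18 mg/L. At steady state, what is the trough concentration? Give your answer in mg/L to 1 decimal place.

k = ln2/t½ = ln2/21 ≈ 0.033007 h⁻¹; fraction remaining f = e^(−kτ) = e^(−0.033007×13) ≈ 0.6511.
At steady state, accumulation factor R = 1/(1 − e^(−kτ)) ≈ 2.8662.
Single-dose peak C₀ = D/Vd = 1871/211 ≈ 8.867 mg/L.
Steady-state peak Cmax,ss = C₀·R ≈ 8.867 × 2.8662 ≈ 25.415 mg/L.
One interval later, Cmin,ss = Cmax,ss·e^(−kτ) ≈ 25.415 × 0.6511 ≈ 16.548 mg/L.
Trough 16.5 mg/L vs MEC 4 mg/L: adequate.

16.5 mg/L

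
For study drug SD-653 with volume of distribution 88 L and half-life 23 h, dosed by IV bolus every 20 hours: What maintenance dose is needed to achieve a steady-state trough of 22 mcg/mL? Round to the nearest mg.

τ/t½ = 20/23 ≈ 0.86957, so f = (1/2)^(20/23) ≈ 0.547312.
Cmin,ss = (D/Vd)·f/(1−f), so D = Cmin,ss·Vd·(1−f)/f.
D = 22 × 88 × (1−f)/f ≈ 22 × 88 × 0.82711 ≈ 1601.28 mg.

1601 mg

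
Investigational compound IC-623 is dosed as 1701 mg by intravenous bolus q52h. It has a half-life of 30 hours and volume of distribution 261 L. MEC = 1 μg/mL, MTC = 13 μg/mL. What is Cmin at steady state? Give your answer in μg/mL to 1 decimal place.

τ/t½ = 52/30 ≈ 1.7333, so fraction remaining f = (1/2)^(52/30) ≈ 0.3008.
Accumulation ratio R = 1/(1 − f) ≈ 1/0.6992 ≈ 1.4302.
Single-dose peak C₀ = D/Vd = 1701/261 ≈ 6.517 μg/mL.
Steady-state peak Cmax,ss = C₀·R ≈ 6.517 × 1.4302 ≈ 9.321 μg/mL.
One interval later, Cmin,ss = Cmax,ss·e^(−kτ) ≈ 9.321 × 0.3008 ≈ 2.804 μg/mL.
Trough 2.8 μg/mL vs MEC 1 μg/mL: adequate.

2.8 μg/mL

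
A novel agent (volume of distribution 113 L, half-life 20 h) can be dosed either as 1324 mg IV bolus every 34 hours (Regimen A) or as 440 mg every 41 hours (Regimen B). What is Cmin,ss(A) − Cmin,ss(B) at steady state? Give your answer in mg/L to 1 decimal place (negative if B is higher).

4.0 mg/L

Regimen A: f = (1/2)^(34/20) ≈ 0.3078; Cmin,ss = (1324/113)·f/(1−f) ≈ 5.210 mg/L.
Regimen B: f = (1/2)^(41/20) ≈ 0.2415; Cmin,ss = (440/113)·f/(1−f) ≈ 1.240 mg/L.
Difference ≈ 5.210 − 1.240 ≈ 3.970 mg/L.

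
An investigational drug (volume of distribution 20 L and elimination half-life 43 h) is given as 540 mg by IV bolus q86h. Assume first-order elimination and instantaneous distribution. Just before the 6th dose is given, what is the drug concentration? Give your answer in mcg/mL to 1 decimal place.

9.0 mcg/mL

f = (1/2)^(τ/t½) = (1/2)^(86/43) ≈ 0.2500.
C₀ = D/Vd = 540/20 ≈ 27.000 mcg/mL.
Before the 6th dose, 5 doses have been given. Superposition: Cmin = C₀·(f + f² + … + f^5).
≈ 27.000 × (0.2500 + 0.0625 + 0.0156 + 0.0039 + 0.0010) ≈ 27.000 × 0.3330 ≈ 8.991 mcg/mL.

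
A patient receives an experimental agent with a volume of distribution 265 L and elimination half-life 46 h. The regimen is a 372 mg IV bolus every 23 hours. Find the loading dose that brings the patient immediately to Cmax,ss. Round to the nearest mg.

1270 mg

f = (1/2)^(23/46) ≈ 0.707107; accumulation ratio R = 1/(1−f) ≈ 3.41422.
Loading dose to hit Cmax,ss on first dose: D_load = D_maint·R ≈ 372 × 3.41422 ≈ 1270.09 mg.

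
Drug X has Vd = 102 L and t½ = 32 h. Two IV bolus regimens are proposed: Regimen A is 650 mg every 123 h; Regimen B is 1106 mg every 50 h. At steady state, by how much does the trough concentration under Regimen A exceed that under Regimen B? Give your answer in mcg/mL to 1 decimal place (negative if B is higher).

-5.1 mcg/mL

Regimen A: f = (1/2)^(123/32) ≈ 0.0696; Cmin,ss = (650/102)·f/(1−f) ≈ 0.477 mcg/mL.
Regimen B: f = (1/2)^(50/32) ≈ 0.3386; Cmin,ss = (1106/102)·f/(1−f) ≈ 5.551 mcg/mL.
Difference ≈ 0.477 − 5.551 ≈ -5.074 mcg/mL.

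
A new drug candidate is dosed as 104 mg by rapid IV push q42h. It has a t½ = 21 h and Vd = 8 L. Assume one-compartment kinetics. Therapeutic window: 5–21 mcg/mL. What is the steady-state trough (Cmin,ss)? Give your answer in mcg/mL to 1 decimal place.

4.3 mcg/mL

τ = 42 h = 2 half-lives, so f = (1/2)^2 = 0.25.
Accumulation ratio R = 1/(1 − f) = 1/0.75 = 4/3.
Single-dose peak C₀ = D/Vd = 104/8 = 13 mcg/mL.
Steady-state peak Cmax,ss = C₀·R = 13 × 4/3 ≈ 17.333 mcg/mL.
Steady-state trough Cmin,ss = Cmax,ss·f ≈ 17.333 × 0.25 ≈ 4.333 mcg/mL.
Trough 4.3 mcg/mL vs MEC 5 mcg/mL: subtherapeutic.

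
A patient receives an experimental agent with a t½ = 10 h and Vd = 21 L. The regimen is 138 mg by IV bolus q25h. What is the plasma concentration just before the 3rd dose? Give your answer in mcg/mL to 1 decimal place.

1.4 mcg/mL

f = (1/2)^(τ/t½) = (1/2)^(25/10) ≈ 0.1768.
C₀ = D/Vd = 138/21 ≈ 6.571 mcg/mL.
Before the 3rd dose, 2 doses have been given. Superposition: Cmin = C₀·(f + f²).
≈ 6.571 × (0.1768 + 0.0313) ≈ 6.571 × 0.2081 ≈ 1.367 mcg/mL.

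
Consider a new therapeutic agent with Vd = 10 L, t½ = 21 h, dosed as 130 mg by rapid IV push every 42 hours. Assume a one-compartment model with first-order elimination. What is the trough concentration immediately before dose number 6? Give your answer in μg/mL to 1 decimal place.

4.3 μg/mL

f = (1/2)^(τ/t½) = (1/2)^(42/21) ≈ 0.2500.
C₀ = D/Vd = 130/10 ≈ 13.000 μg/mL.
Before the 6th dose, 5 doses have been given. Superposition: Cmin = C₀·(f + f² + … + f^5).
≈ 13.000 × (0.2500 + 0.0625 + 0.0156 + 0.0039 + 0.0010) ≈ 13.000 × 0.3330 ≈ 4.329 μg/mL.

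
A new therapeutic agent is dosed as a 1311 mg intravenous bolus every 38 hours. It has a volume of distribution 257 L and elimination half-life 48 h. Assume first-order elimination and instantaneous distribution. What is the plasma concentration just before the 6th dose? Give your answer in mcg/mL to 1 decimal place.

f = (1/2)^(τ/t½) = (1/2)^(38/48) ≈ 0.5777.
C₀ = D/Vd = 1311/257 ≈ 5.101 mcg/mL.
Before the 6th dose, 5 doses have been given. Superposition: Cmin = C₀·(f + f² + … + f^5).
≈ 5.101 × (0.5777 + 0.3337 + 0.1928 + 0.1114 + 0.0643) ≈ 5.101 × 1.2799 ≈ 6.529 mcg/mL.

6.5 mcg/mL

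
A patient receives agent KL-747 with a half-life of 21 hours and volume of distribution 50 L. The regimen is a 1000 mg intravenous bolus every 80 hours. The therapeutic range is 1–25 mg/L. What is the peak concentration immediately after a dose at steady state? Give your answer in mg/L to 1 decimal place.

k = ln2/t½ = ln2/21 ≈ 0.033007 h⁻¹; fraction remaining f = e^(−kτ) = e^(−0.033007×80) ≈ 0.0713.
Accumulation ratio R = 1/(1 − f) ≈ 1/0.9287 ≈ 1.0768.
Each bolus raises the concentration by D/Vd = 1000/50 ≈ 20.000 mg/L.
Steady-state peak Cmax,ss = C₀·R ≈ 20.000 × 1.0768 ≈ 21.536 mg/L.
Peak 21.5 mg/L vs MTC 25 mg/L: below toxic threshold.

21.5 mg/L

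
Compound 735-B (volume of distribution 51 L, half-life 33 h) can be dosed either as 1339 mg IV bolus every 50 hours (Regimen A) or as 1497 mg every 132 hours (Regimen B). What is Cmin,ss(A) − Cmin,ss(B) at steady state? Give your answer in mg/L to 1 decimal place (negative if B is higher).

Regimen A: f = (1/2)^(50/33) ≈ 0.3499; Cmin,ss = (1339/51)·f/(1−f) ≈ 14.131 mg/L.
Regimen B: f = (1/2)^(132/33) ≈ 0.0625; Cmin,ss = (1497/51)·f/(1−f) ≈ 1.957 mg/L.
Difference ≈ 14.131 − 1.957 ≈ 12.174 mg/L.

12.2 mg/L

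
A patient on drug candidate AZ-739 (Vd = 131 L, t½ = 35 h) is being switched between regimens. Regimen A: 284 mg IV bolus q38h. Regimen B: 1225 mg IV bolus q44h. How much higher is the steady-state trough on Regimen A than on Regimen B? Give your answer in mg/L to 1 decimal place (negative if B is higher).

Regimen A: f = (1/2)^(38/35) ≈ 0.4712; Cmin,ss = (284/131)·f/(1−f) ≈ 1.932 mg/L.
Regimen B: f = (1/2)^(44/35) ≈ 0.4184; Cmin,ss = (1225/131)·f/(1−f) ≈ 6.727 mg/L.
Difference ≈ 1.932 − 6.727 ≈ -4.795 mg/L.

-4.8 mg/L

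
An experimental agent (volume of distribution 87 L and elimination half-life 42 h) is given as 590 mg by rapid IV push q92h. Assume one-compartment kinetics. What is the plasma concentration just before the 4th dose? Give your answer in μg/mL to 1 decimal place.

f = (1/2)^(τ/t½) = (1/2)^(92/42) ≈ 0.2191.
C₀ = D/Vd = 590/87 ≈ 6.782 μg/mL.
Before the 4th dose, 3 doses have been given. Superposition: Cmin = C₀·(f + f² + … + f^3).
≈ 6.782 × (0.2191 + 0.0480 + 0.0105) ≈ 6.782 × 0.2776 ≈ 1.883 μg/mL.

1.9 μg/mL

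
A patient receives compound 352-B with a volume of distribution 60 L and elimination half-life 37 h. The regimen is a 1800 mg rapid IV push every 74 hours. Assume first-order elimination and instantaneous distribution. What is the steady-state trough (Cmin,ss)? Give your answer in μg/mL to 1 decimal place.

10.0 μg/mL

The dosing interval is 2 half-lives, so f = 2^(−2) = 0.25.
At steady state, R = 1/(1 − 0.25) = 4/3.
Single-dose peak C₀ = D/Vd = 1800/60 = 30 μg/mL.
Steady-state peak Cmax,ss = C₀·R = 30 × 4/3 ≈ 40.000 μg/mL.
Steady-state trough Cmin,ss = Cmax,ss·f ≈ 40.000 × 0.25 ≈ 10.000 μg/mL.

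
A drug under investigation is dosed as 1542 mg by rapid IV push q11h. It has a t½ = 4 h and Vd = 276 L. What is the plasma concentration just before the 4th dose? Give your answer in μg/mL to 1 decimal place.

f = (1/2)^(τ/t½) = (1/2)^(11/4) ≈ 0.1487.
C₀ = D/Vd = 1542/276 ≈ 5.587 μg/mL.
Before the 4th dose, 3 doses have been given. Superposition: Cmin = C₀·(f + f² + … + f^3).
≈ 5.587 × (0.1487 + 0.0221 + 0.0033) ≈ 5.587 × 0.1741 ≈ 0.973 μg/mL.

1.0 μg/mL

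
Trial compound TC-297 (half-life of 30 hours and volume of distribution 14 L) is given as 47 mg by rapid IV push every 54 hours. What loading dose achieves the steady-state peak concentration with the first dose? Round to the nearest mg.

f = (1/2)^(54/30) ≈ 0.287175; accumulation ratio R = 1/(1−f) ≈ 1.40287.
Loading dose to hit Cmax,ss on first dose: D_load = D_maint·R ≈ 47 × 1.40287 ≈ 65.93 mg.

66 mg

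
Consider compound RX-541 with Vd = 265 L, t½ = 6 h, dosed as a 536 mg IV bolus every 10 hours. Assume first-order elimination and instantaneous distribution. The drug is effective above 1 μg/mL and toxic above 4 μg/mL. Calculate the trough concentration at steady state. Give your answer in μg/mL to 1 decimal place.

0.9 μg/mL

k = ln2/t½ = ln2/6 ≈ 0.115525 h⁻¹; fraction remaining f = e^(−kτ) = e^(−0.115525×10) ≈ 0.3150.
Each bolus raises the concentration by D/Vd = 536/265 ≈ 2.023 μg/mL.
Steady-state trough Cmin,ss = C₀·f/(1−f) ≈ 2.023 × 0.3150/0.6850 ≈ 0.930 μg/mL.
Trough 0.9 μg/mL vs MEC 1 μg/mL: subtherapeutic.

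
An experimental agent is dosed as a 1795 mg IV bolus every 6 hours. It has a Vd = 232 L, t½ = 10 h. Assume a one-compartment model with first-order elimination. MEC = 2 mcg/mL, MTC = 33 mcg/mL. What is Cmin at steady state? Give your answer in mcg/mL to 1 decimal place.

15.0 mcg/mL

Over one 6-h interval, 6/10 ≈ 0.6 half-lives elapse, leaving f ≈ 0.6598 of each dose.
Each bolus raises the concentration by D/Vd = 1795/232 ≈ 7.737 mcg/mL.
Steady-state trough Cmin,ss = C₀·f/(1−f) ≈ 7.737 × 0.6598/0.3402 ≈ 15.006 mcg/mL.
Trough 15.0 mcg/mL vs MEC 2 mcg/mL: adequate.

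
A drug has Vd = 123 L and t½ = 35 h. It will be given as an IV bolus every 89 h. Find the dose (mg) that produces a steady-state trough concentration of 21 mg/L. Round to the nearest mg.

τ/t½ = 89/35 ≈ 2.5429, so f = (1/2)^(89/35) ≈ 0.171603.
Cmin,ss = (D/Vd)·f/(1−f), so D = Cmin,ss·Vd·(1−f)/f.
D = 21 × 123 × (1−f)/f ≈ 21 × 123 × 4.82740 ≈ 12469.17 mg.

12469 mg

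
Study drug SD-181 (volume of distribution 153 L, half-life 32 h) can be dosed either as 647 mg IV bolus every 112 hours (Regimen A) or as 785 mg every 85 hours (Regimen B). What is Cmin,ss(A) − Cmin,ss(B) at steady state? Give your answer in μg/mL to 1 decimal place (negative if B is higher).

Regimen A: f = (1/2)^(112/32) ≈ 0.0884; Cmin,ss = (647/153)·f/(1−f) ≈ 0.410 μg/mL.
Regimen B: f = (1/2)^(85/32) ≈ 0.1586; Cmin,ss = (785/153)·f/(1−f) ≈ 0.967 μg/mL.
Difference ≈ 0.410 − 0.967 ≈ -0.557 μg/mL.

-0.6 μg/mL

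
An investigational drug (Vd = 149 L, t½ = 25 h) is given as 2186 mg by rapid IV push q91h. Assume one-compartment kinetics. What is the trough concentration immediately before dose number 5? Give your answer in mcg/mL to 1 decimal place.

f = (1/2)^(τ/t½) = (1/2)^(91/25) ≈ 0.0802.
C₀ = D/Vd = 2186/149 ≈ 14.671 mcg/mL.
Before the 5th dose, 4 doses have been given. Superposition: Cmin = C₀·(f + f² + … + f^4).
≈ 14.671 × (0.0802 + 0.0064 + 0.0005 + 0.0000) ≈ 14.671 × 0.0871 ≈ 1.278 mcg/mL.

1.3 mcg/mL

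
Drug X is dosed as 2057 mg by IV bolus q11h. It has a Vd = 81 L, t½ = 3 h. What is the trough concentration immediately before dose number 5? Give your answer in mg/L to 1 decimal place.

f = (1/2)^(τ/t½) = (1/2)^(11/3) ≈ 0.0787.
C₀ = D/Vd = 2057/81 ≈ 25.395 mg/L.
Before the 5th dose, 4 doses have been given. Superposition: Cmin = C₀·(f + f² + … + f^4).
≈ 25.395 × (0.0787 + 0.0062 + 0.0005 + 0.0000) ≈ 25.395 × 0.0854 ≈ 2.169 mg/L.

2.2 mg/L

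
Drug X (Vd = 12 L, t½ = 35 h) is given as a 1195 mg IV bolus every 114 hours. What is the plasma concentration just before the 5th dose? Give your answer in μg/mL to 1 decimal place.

f = (1/2)^(τ/t½) = (1/2)^(114/35) ≈ 0.1046.
C₀ = D/Vd = 1195/12 ≈ 99.583 μg/mL.
Before the 5th dose, 4 doses have been given. Superposition: Cmin = C₀·(f + f² + … + f^4).
≈ 99.583 × (0.1046 + 0.0109 + 0.0011 + 0.0001) ≈ 99.583 × 0.1167 ≈ 11.621 μg/mL.

11.6 μg/mL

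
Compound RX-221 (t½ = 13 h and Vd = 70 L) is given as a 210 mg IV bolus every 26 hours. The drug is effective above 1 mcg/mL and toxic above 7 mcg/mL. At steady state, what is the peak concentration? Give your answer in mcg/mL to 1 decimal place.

4.0 mcg/mL

The dosing interval is 2 half-lives, so f = 2^(−2) = 0.25.
At steady state, R = 1/(1 − 0.25) = 4/3.
Single-dose peak C₀ = D/Vd = 210/70 = 3 mcg/mL.
Steady-state peak Cmax,ss = C₀·R = 3 × 4/3 ≈ 4.000 mcg/mL.
Peak 4.0 mcg/mL vs MTC 7 mcg/mL: below toxic threshold.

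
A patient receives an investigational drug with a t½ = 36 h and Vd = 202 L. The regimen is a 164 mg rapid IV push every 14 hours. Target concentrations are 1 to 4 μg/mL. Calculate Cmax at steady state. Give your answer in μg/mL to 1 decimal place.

3.4 μg/mL

Over one 14-h interval, 14/36 ≈ 0.38889 half-lives elapse, leaving f ≈ 0.7637 of each dose.
Accumulation ratio R = 1/(1 − f) ≈ 1/0.2363 ≈ 4.2319.
Each bolus raises the concentration by D/Vd = 164/202 ≈ 0.812 μg/mL.
Steady-state peak Cmax,ss = C₀·R ≈ 0.812 × 4.2319 ≈ 3.436 μg/mL.
Peak 3.4 μg/mL vs MTC 4 μg/mL: below toxic threshold.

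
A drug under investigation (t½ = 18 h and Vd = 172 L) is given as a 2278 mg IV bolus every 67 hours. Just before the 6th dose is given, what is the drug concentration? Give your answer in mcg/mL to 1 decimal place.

f = (1/2)^(τ/t½) = (1/2)^(67/18) ≈ 0.0758.
C₀ = D/Vd = 2278/172 ≈ 13.244 mcg/mL.
Before the 6th dose, 5 doses have been given. Superposition: Cmin = C₀·(f + f² + … + f^5).
≈ 13.244 × (0.0758 + 0.0057 + 0.0004 + 0.0000 + 0.0000) ≈ 13.244 × 0.0819 ≈ 1.085 mcg/mL.

1.1 mcg/mL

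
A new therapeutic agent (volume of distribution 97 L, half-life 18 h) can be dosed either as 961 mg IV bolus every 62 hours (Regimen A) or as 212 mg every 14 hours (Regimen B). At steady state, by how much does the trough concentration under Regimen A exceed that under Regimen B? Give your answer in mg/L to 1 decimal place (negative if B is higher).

Regimen A: f = (1/2)^(62/18) ≈ 0.0919; Cmin,ss = (961/97)·f/(1−f) ≈ 1.003 mg/L.
Regimen B: f = (1/2)^(14/18) ≈ 0.5833; Cmin,ss = (212/97)·f/(1−f) ≈ 3.059 mg/L.
Difference ≈ 1.003 − 3.059 ≈ -2.056 mg/L.

-2.1 mg/L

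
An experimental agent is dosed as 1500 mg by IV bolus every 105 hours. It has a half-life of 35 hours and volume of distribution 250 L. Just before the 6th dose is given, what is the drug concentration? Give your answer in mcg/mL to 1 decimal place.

0.9 mcg/mL

f = (1/2)^(τ/t½) = (1/2)^(105/35) ≈ 0.1250.
C₀ = D/Vd = 1500/250 ≈ 6.000 mcg/mL.
Before the 6th dose, 5 doses have been given. Superposition: Cmin = C₀·(f + f² + … + f^5).
≈ 6.000 × (0.1250 + 0.0156 + 0.0020 + 0.0002 + 0.0000) ≈ 6.000 × 0.1428 ≈ 0.857 mcg/mL.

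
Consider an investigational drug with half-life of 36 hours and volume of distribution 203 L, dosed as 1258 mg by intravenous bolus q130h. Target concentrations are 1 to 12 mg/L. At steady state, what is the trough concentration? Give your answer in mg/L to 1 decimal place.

0.6 mg/L

k = ln2/t½ = ln2/36 ≈ 0.019254 h⁻¹; fraction remaining f = e^(−kτ) = e^(−0.019254×130) ≈ 0.0818.
Accumulation ratio R = 1/(1 − f) ≈ 1/0.9182 ≈ 1.0891.
Each bolus raises the concentration by D/Vd = 1258/203 ≈ 6.197 mg/L.
Cmax,ss = C₀/(1 − f) ≈ 6.197/0.9182 ≈ 6.749 mg/L.
Steady-state trough Cmin,ss = Cmax,ss·f ≈ 6.749 × 0.0818 ≈ 0.552 mg/L.
Trough 0.6 mg/L vs MEC 1 mg/L: subtherapeutic.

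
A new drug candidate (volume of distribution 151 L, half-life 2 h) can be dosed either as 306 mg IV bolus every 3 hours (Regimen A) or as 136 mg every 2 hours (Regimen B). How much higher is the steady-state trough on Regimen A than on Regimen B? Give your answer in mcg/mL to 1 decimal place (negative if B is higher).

0.2 mcg/mL

Regimen A: f = (1/2)^(3/2) ≈ 0.3536; Cmin,ss = (306/151)·f/(1−f) ≈ 1.109 mcg/mL.
Regimen B: f = (1/2)^(2/2) ≈ 0.5000; Cmin,ss = (136/151)·f/(1−f) ≈ 0.901 mcg/mL.
Difference ≈ 1.109 − 0.901 ≈ 0.208 mcg/mL.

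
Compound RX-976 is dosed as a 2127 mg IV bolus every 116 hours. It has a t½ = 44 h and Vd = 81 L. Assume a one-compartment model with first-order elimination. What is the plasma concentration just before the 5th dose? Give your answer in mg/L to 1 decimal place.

f = (1/2)^(τ/t½) = (1/2)^(116/44) ≈ 0.1608.
C₀ = D/Vd = 2127/81 ≈ 26.259 mg/L.
Before the 5th dose, 4 doses have been given. Superposition: Cmin = C₀·(f + f² + … + f^4).
≈ 26.259 × (0.1608 + 0.0259 + 0.0042 + 0.0007) ≈ 26.259 × 0.1916 ≈ 5.031 mg/L.

5.0 mg/L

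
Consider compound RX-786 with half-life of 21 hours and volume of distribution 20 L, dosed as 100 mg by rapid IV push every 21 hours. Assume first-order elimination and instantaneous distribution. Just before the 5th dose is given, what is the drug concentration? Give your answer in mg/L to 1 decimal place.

4.7 mg/L

f = (1/2)^(τ/t½) = (1/2)^(21/21) ≈ 0.5000.
C₀ = D/Vd = 100/20 ≈ 5.000 mg/L.
Before the 5th dose, 4 doses have been given. Superposition: Cmin = C₀·(f + f² + … + f^4).
≈ 5.000 × (0.5000 + 0.2500 + 0.1250 + 0.0625) ≈ 5.000 × 0.9375 ≈ 4.688 mg/L.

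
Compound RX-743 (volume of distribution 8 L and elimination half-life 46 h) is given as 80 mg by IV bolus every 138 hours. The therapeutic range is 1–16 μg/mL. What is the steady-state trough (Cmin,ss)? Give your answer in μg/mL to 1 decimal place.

1.4 μg/mL

The dosing interval is 3 half-lives, so f = 2^(−3) = 0.125.
Accumulation ratio R = 1/(1 − f) = 1/0.875 = 8/7.
Single-dose peak C₀ = D/Vd = 80/8 = 10 μg/mL.
Steady-state peak Cmax,ss = C₀·R = 10 × 8/7 ≈ 11.429 μg/mL.
Steady-state trough Cmin,ss = Cmax,ss·f ≈ 11.429 × 0.125 ≈ 1.429 μg/mL.
Trough 1.4 μg/mL vs MEC 1 μg/mL: adequate.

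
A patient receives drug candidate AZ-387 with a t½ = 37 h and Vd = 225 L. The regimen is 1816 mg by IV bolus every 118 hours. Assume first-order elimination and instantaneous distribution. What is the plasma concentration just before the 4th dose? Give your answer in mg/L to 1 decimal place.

f = (1/2)^(τ/t½) = (1/2)^(118/37) ≈ 0.1096.
C₀ = D/Vd = 1816/225 ≈ 8.071 mg/L.
Before the 4th dose, 3 doses have been given. Superposition: Cmin = C₀·(f + f² + … + f^3).
≈ 8.071 × (0.1096 + 0.0120 + 0.0013) ≈ 8.071 × 0.1229 ≈ 0.992 mg/L.

1.0 mg/L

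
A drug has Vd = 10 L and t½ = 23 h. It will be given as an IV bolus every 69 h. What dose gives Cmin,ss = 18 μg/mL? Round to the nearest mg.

1260 mg

τ/t½ = 69/23 ≈ 3, so f = (1/2)^(69/23) ≈ 0.125000.
Cmin,ss = (D/Vd)·f/(1−f), so D = Cmin,ss·Vd·(1−f)/f.
D = 18 × 10 × (1−f)/f ≈ 18 × 10 × 7.00000 ≈ 1260.00 mg.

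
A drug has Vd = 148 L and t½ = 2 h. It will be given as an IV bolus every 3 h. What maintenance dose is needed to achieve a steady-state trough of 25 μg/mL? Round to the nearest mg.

6765 mg

τ/t½ = 3/2 ≈ 1.5, so f = (1/2)^(3/2) ≈ 0.353553.
Cmin,ss = (D/Vd)·f/(1−f), so D = Cmin,ss·Vd·(1−f)/f.
D = 25 × 148 × (1−f)/f ≈ 25 × 148 × 1.82843 ≈ 6765.19 mg.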